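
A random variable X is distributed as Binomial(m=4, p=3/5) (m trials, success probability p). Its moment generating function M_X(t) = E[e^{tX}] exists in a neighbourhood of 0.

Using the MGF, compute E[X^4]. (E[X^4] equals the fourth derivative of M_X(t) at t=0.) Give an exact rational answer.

M_X(t) = (3*e^(t)/5 + 2/5)^4
D^4[M](t) = 20736*e^(4*t)/625 + 17496*e^(3*t)/625 + 3456*e^(2*t)/625 + 96*e^(t)/625

E[X^4] = D^4[M](0) = 41784/625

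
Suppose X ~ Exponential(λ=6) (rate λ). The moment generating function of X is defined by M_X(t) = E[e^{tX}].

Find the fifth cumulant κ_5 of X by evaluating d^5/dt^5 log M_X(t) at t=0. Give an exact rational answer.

M_X(t) = 6/(6 - t)
K_X(t) = log M_X(t) = -log(6 - t) + log(6)
dK/dt = -1/(t - 6)
d^2K/dt^2 = 1/(t^2 - 12*t + 36)
d^3K/dt^3 = -2/(t^3 - 18*t^2 + 108*t - 216)
d^4K/dt^4 = 6/(t^4 - 24*t^3 + 216*t^2 - 864*t + 1296)
d^5K/dt^5 = -24/(t^5 - 30*t^4 + 360*t^3 - 2160*t^2 + 6480*t - 7776)

κ_5 = d^5K/dt^5 |_{t=0} = 1/324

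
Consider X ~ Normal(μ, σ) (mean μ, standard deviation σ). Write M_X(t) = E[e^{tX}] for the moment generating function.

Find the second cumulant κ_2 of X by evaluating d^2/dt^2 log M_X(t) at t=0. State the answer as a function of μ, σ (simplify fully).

M_X(t) = e^(μ*t + σ^2*t^2/2)
K_X(t) = log M_X(t) = μ*t + σ^2*t^2/2
D^2[K](t) = σ^2

κ_2 = D^2[K](0) = σ^2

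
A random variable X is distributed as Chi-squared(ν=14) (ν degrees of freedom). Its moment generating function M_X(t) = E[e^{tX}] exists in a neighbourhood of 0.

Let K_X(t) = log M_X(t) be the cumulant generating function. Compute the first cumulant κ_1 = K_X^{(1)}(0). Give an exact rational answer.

κ_1 = K^(1)(0) = 14

M_X(t) = (1 - 2*t)^(-7)
K_X(t) = log M_X(t) = -7*log(1 - 2*t)
K^(1)(t) = -14/(2*t - 1)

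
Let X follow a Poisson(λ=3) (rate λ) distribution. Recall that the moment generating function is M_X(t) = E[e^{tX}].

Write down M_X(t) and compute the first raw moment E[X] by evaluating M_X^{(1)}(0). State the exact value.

M_X(t) = e^(3*e^(t) - 3)
D[M](t) = 3*e^(-3)*e^(t)*e^(3*e^(t))

E[X] = D[M](0) = 3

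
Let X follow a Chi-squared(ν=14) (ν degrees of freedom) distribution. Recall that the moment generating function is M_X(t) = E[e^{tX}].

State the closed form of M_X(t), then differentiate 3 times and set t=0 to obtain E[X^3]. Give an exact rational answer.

M_X(t) = (1 - 2*t)^(-7)
dM/dt = 14/(256*t^8 - 1024*t^7 + 1792*t^6 - 1792*t^5 + 1120*t^4 - 448*t^3 + 112*t^2 - 16*t + 1)
d^2M/dt^2 = -224/(512*t^9 - 2304*t^8 + 4608*t^7 - 5376*t^6 + 4032*t^5 - 2016*t^4 + 672*t^3 - 144*t^2 + 18*t - 1)
d^3M/dt^3 = 4032/(1024*t^10 - 5120*t^9 + 11520*t^8 - 15360*t^7 + 13440*t^6 - 8064*t^5 + 3360*t^4 - 960*t^3 + 180*t^2 - 20*t + 1)

E[X^3] = d^3M/dt^3 |_{t=0} = 4032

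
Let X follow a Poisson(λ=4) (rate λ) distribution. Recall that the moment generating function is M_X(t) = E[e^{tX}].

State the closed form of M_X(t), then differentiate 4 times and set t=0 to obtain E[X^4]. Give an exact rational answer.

E[X^4] = D^4[M](0) = 756

M_X(t) = e^(4*e^(t) - 4)
D^4[M](t) = (256*e^(4*t)*e^(4*e^(t)) + 384*e^(3*t)*e^(4*e^(t)) + 112*e^(2*t)*e^(4*e^(t)) + 4*e^(t)*e^(4*e^(t)))*e^(-4)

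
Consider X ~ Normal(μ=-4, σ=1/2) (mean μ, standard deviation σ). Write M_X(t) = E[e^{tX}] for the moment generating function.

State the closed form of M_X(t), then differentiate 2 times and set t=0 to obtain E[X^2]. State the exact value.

M_X(t) = e^(t^2/8 - 4*t)
D^2[M](t) = (t^2*e^(t^2/8) - 32*t*e^(t^2/8) + 260*e^(t^2/8))*e^(-4*t)/16

E[X^2] = D^2[M](0) = 65/4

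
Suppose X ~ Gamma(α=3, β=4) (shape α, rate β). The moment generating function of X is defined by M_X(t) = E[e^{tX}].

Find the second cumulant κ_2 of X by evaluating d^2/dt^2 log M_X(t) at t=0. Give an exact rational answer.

M_X(t) = 64/(4 - t)^3
K_X(t) = log M_X(t) = -3*log(4 - t) + 6*log(2)
K^(2)(t) = 3/(t^2 - 8*t + 16)

κ_2 = K^(2)(0) = 3/16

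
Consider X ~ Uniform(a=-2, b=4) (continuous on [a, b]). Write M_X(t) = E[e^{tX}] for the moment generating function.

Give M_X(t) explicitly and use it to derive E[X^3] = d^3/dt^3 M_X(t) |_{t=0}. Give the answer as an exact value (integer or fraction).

M_X(t) = (e^(4*t) - e^(-2*t))/(6*t)
D^3[M](t) = (32*t^3*e^(6*t) + 4*t^3 - 24*t^2*e^(6*t) + 6*t^2 + 12*t*e^(6*t) + 6*t - 3*e^(6*t) + 3)*e^(-2*t)/(3*t^4)

E[X^3] = D^3[M](0) = 10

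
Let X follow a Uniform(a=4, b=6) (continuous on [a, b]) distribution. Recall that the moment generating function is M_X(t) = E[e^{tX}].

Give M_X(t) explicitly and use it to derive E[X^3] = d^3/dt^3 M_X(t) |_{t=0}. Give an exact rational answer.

M_X(t) = (e^(6*t) - e^(4*t))/(2*t)
dM/dt = (6*t*e^(6*t) - 4*t*e^(4*t) - e^(6*t) + e^(4*t))/(2*t^2)
d^2M/dt^2 = (18*t^2*e^(6*t) - 8*t^2*e^(4*t) - 6*t*e^(6*t) + 4*t*e^(4*t) + e^(6*t) - e^(4*t))/t^3
d^3M/dt^3 = (108*t^3*e^(6*t) - 32*t^3*e^(4*t) - 54*t^2*e^(6*t) + 24*t^2*e^(4*t) + 18*t*e^(6*t) - 12*t*e^(4*t) - 3*e^(6*t) + 3*e^(4*t))/t^4

E[X^3] = d^3M/dt^3 |_{t=0} = 130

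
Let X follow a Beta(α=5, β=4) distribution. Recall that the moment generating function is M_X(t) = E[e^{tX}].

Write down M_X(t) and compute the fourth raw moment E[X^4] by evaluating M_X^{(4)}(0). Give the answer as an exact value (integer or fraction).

E[X^4] = M^(4)(0) = 14/99

M_X(t) = ₁F₁(5; 9; t)
M^(4)(t) = 14*₁F₁(9; 13; t)/99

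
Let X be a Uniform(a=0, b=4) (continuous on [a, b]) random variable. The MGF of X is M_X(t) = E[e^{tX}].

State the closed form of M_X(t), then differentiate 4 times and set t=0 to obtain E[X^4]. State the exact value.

M_X(t) = (e^(4*t) - 1)/(4*t)
dM/dt = (4*t*e^(4*t) - e^(4*t) + 1)/(4*t^2)
d^2M/dt^2 = (8*t^2*e^(4*t) - 4*t*e^(4*t) + e^(4*t) - 1)/(2*t^3)
d^3M/dt^3 = (32*t^3*e^(4*t) - 24*t^2*e^(4*t) + 12*t*e^(4*t) - 3*e^(4*t) + 3)/(2*t^4)
d^4M/dt^4 = (64*t^4*e^(4*t) - 64*t^3*e^(4*t) + 48*t^2*e^(4*t) - 24*t*e^(4*t) + 6*e^(4*t) - 6)/t^5

E[X^4] = d^4M/dt^4 |_{t=0} = 256/5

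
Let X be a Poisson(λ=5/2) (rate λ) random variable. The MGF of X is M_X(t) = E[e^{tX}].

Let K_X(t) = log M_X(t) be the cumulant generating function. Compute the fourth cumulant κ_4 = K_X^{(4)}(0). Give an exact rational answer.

κ_4 = K′′′′(0) = 5/2

M_X(t) = e^(5*e^(t)/2 - 5/2)
K_X(t) = log M_X(t) = 5*e^(t)/2 - 5/2
K′(t) = 5*e^(t)/2
K′′(t) = 5*e^(t)/2
K′′′(t) = 5*e^(t)/2
K′′′′(t) = 5*e^(t)/2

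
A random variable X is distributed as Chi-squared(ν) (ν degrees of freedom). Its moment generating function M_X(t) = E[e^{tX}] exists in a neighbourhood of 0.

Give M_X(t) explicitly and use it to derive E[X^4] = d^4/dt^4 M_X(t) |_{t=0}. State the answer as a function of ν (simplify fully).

M_X(t) = (1 - 2*t)^(-ν/2)
M^(4)(t) = (ν^4 + 12*ν^3 + 44*ν^2 + 48*ν)/(16*t^4*(1 - 2*t)^(ν/2) - 32*t^3*(1 - 2*t)^(ν/2) + 24*t^2*(1 - 2*t)^(ν/2) - 8*t*(1 - 2*t)^(ν/2) + (1 - 2*t)^(ν/2))

E[X^4] = M^(4)(0) = ν*(ν^3 + 12*ν^2 + 44*ν + 48)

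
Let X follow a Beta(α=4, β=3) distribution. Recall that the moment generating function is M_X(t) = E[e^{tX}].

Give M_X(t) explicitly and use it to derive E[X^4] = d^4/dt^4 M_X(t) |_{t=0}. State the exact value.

E[X^4] = d^4M/dt^4 |_{t=0} = 1/6

M_X(t) = ₁F₁(4; 7; t)
dM/dt = 4*₁F₁(5; 8; t)/7
d^2M/dt^2 = 5*₁F₁(6; 9; t)/14
d^3M/dt^3 = 5*₁F₁(7; 10; t)/21
d^4M/dt^4 = ₁F₁(8; 11; t)/6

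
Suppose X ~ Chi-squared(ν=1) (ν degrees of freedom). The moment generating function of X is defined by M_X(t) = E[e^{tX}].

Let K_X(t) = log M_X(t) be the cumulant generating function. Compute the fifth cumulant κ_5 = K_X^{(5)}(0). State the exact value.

κ_5 = d^5K/dt^5 |_{t=0} = 384

M_X(t) = 1/√(1 - 2*t)
K_X(t) = log M_X(t) = -log(1 - 2*t)/2
dK/dt = -1/(2*t - 1)
d^2K/dt^2 = 2/(4*t^2 - 4*t + 1)
d^3K/dt^3 = -8/(8*t^3 - 12*t^2 + 6*t - 1)
d^4K/dt^4 = 48/(16*t^4 - 32*t^3 + 24*t^2 - 8*t + 1)
d^5K/dt^5 = -384/(32*t^5 - 80*t^4 + 80*t^3 - 40*t^2 + 10*t - 1)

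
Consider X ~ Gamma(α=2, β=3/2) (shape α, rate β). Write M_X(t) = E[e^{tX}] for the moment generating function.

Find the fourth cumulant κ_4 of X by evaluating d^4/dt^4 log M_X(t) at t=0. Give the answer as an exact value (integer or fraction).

κ_4 = D^4[K](0) = 64/27

M_X(t) = 9/(4*(3/2 - t)^2)
K_X(t) = log M_X(t) = -2*log(3/2 - t) - 2*log(2) + 2*log(3)
D^4[K](t) = 192/(16*t^4 - 96*t^3 + 216*t^2 - 216*t + 81)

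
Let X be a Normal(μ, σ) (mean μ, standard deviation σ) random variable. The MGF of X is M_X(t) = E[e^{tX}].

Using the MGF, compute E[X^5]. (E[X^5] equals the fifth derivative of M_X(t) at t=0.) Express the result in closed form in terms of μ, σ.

M_X(t) = e^(μ*t + σ^2*t^2/2)
dM/dt = μ*e^(μ*t)*e^(σ^2*t^2/2) + σ^2*t*e^(μ*t)*e^(σ^2*t^2/2)
d^2M/dt^2 = μ^2*e^(μ*t)*e^(σ^2*t^2/2) + 2*μ*σ^2*t*e^(μ*t)*e^(σ^2*t^2/2) + σ^4*t^2*e^(μ*t)*e^(σ^2*t^2/2) + σ^2*e^(μ*t)*e^(σ^2*t^2/2)

E[X^5] = d^5M/dt^5 |_{t=0} = μ*(μ^4 + 10*μ^2*σ^2 + 15*σ^4)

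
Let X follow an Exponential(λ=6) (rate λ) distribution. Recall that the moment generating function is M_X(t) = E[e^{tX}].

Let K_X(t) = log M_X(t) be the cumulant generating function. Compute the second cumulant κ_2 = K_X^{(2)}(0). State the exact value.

κ_2 = D^2[K](0) = 1/36

M_X(t) = 6/(6 - t)
K_X(t) = log M_X(t) = -log(6 - t) + log(6)
D^2[K](t) = 1/(t^2 - 12*t + 36)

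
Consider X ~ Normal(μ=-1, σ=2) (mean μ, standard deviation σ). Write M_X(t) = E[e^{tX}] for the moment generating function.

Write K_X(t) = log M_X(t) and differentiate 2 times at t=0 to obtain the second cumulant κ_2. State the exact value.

M_X(t) = e^(2*t^2 - t)
K_X(t) = log M_X(t) = 2*t^2 - t
dK/dt = 4*t - 1
d^2K/dt^2 = 4

κ_2 = d^2K/dt^2 |_{t=0} = 4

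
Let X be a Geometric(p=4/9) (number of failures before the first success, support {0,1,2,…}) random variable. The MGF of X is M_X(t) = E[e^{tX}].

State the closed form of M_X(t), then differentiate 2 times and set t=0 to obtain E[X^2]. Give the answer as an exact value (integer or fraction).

M_X(t) = 4/(9*(1 - 5*e^(t)/9))
M′(t) = 20*e^(t)/(25*e^(2*t) - 90*e^(t) + 81)
M′′(t) = (-100*e^(2*t) - 180*e^(t))/(125*e^(3*t) - 675*e^(2*t) + 1215*e^(t) - 729)

E[X^2] = M′′(0) = 35/8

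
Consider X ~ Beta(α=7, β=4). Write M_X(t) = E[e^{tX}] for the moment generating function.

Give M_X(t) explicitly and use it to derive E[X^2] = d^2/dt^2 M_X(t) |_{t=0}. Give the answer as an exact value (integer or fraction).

M_X(t) = ₁F₁(7; 11; t)
dM/dt = 7*₁F₁(8; 12; t)/11
d^2M/dt^2 = 14*₁F₁(9; 13; t)/33

E[X^2] = d^2M/dt^2 |_{t=0} = 14/33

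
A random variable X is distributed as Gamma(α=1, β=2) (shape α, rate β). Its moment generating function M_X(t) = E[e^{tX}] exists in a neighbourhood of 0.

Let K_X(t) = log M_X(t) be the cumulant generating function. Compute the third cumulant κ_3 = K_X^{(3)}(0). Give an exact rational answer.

M_X(t) = 2/(2 - t)
K_X(t) = log M_X(t) = -log(2 - t) + log(2)
dK/dt = -1/(t - 2)
d^2K/dt^2 = 1/(t^2 - 4*t + 4)
d^3K/dt^3 = -2/(t^3 - 6*t^2 + 12*t - 8)

κ_3 = d^3K/dt^3 |_{t=0} = 1/4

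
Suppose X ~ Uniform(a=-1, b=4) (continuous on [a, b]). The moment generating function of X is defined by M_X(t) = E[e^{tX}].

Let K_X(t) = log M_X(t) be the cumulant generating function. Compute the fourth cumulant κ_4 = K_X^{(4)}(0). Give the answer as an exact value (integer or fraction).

κ_4 = d^4K/dt^4 |_{t=0} = -125/24

M_X(t) = (e^(4*t) - e^(-t))/(5*t)
K_X(t) = log M_X(t) = -log(t) + log(e^(4*t) - e^(-t)) - log(5)
dK/dt = (4*t*e^(5*t) + t - e^(5*t) + 1)/(t*e^(5*t) - t)
d^2K/dt^2 = (-25*t^2*e^(5*t) + e^(10*t) - 2*e^(5*t) + 1)/(t^2*e^(10*t) - 2*t^2*e^(5*t) + t^2)
d^3K/dt^3 = (125*t^3*e^(10*t) + 125*t^3*e^(5*t) - 2*e^(15*t) + 6*e^(10*t) - 6*e^(5*t) + 2)/(t^3*e^(15*t) - 3*t^3*e^(10*t) + 3*t^3*e^(5*t) - t^3)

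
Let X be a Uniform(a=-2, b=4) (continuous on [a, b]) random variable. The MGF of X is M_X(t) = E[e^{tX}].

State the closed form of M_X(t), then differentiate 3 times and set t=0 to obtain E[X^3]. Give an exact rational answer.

M_X(t) = (e^(4*t) - e^(-2*t))/(6*t)
D^3[M](t) = (32*t^3*e^(6*t) + 4*t^3 - 24*t^2*e^(6*t) + 6*t^2 + 12*t*e^(6*t) + 6*t - 3*e^(6*t) + 3)*e^(-2*t)/(3*t^4)

E[X^3] = D^3[M](0) = 10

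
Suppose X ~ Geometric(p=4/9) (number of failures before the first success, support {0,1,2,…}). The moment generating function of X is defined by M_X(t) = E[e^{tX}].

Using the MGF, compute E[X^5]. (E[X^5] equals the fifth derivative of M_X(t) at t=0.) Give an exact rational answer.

M_X(t) = 4/(9*(1 - 5*e^(t)/9))
M′(t) = 20*e^(t)/(25*e^(2*t) - 90*e^(t) + 81)
M′′(t) = (-100*e^(2*t) - 180*e^(t))/(125*e^(3*t) - 675*e^(2*t) + 1215*e^(t) - 729)
M′′′(t) = (500*e^(3*t) + 3600*e^(2*t) + 1620*e^(t))/(625*e^(4*t) - 4500*e^(3*t) + 12150*e^(2*t) - 14580*e^(t) + 6561)
M′′′′(t) = (-2500*e^(4*t) - 49500*e^(3*t) - 89100*e^(2*t) - 14580*e^(t))/(3125*e^(5*t) - 28125*e^(4*t) + 101250*e^(3*t) - 182250*e^(2*t) + 164025*e^(t) - 59049)

E[X^5] = M′′′′′(0) = 165535/128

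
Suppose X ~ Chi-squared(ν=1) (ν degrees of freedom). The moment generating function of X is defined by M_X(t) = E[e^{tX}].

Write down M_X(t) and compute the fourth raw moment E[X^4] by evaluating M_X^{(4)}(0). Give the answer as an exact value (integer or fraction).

M_X(t) = 1/√(1 - 2*t)
D^4[M](t) = 105/(16*t^4*√(1 - 2*t) - 32*t^3*√(1 - 2*t) + 24*t^2*√(1 - 2*t) - 8*t*√(1 - 2*t) + √(1 - 2*t))

E[X^4] = D^4[M](0) = 105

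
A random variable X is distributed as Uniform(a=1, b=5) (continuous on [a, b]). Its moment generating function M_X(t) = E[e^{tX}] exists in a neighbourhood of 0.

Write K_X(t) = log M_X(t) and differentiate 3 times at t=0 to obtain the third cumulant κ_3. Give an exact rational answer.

M_X(t) = (e^(5*t) - e^(t))/(4*t)
K_X(t) = log M_X(t) = -log(t) + log(e^(5*t) - e^(t)) - 2*log(2)
K′(t) = (5*t*e^(4*t) - t - e^(4*t) + 1)/(t*e^(4*t) - t)
K′′(t) = (-16*t^2*e^(4*t) + e^(8*t) - 2*e^(4*t) + 1)/(t^2*e^(8*t) - 2*t^2*e^(4*t) + t^2)
K′′′(t) = (64*t^3*e^(8*t) + 64*t^3*e^(4*t) - 2*e^(12*t) + 6*e^(8*t) - 6*e^(4*t) + 2)/(t^3*e^(12*t) - 3*t^3*e^(8*t) + 3*t^3*e^(4*t) - t^3)

κ_3 = K′′′(0) = 0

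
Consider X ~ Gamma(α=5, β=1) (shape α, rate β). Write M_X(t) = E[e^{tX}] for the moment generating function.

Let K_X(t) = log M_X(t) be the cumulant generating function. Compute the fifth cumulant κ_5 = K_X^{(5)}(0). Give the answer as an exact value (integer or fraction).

M_X(t) = (1 - t)^(-5)
K_X(t) = log M_X(t) = -5*log(1 - t)
dK/dt = -5/(t - 1)
d^2K/dt^2 = 5/(t^2 - 2*t + 1)
d^3K/dt^3 = -10/(t^3 - 3*t^2 + 3*t - 1)
d^4K/dt^4 = 30/(t^4 - 4*t^3 + 6*t^2 - 4*t + 1)
d^5K/dt^5 = -120/(t^5 - 5*t^4 + 10*t^3 - 10*t^2 + 5*t - 1)

κ_5 = d^5K/dt^5 |_{t=0} = 120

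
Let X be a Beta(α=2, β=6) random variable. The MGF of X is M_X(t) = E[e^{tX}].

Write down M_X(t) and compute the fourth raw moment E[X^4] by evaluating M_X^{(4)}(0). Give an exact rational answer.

M_X(t) = ₁F₁(2; 8; t)
D^4[M](t) = ₁F₁(6; 12; t)/66

E[X^4] = D^4[M](0) = 1/66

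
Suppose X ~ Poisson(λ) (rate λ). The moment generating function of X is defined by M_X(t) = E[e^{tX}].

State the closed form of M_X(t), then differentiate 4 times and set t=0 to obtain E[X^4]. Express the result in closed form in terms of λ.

M_X(t) = e^(λ*(e^(t) - 1))
M′(t) = λ*e^(-λ)*e^(t)*e^(λ*e^(t))
M′′(t) = (λ^2*e^(2*t)*e^(λ*e^(t)) + λ*e^(t)*e^(λ*e^(t)))*e^(-λ)
M′′′(t) = (λ^3*e^(3*t)*e^(λ*e^(t)) + 3*λ^2*e^(2*t)*e^(λ*e^(t)) + λ*e^(t)*e^(λ*e^(t)))*e^(-λ)
M′′′′(t) = (λ^4*e^(4*t)*e^(λ*e^(t)) + 6*λ^3*e^(3*t)*e^(λ*e^(t)) + 7*λ^2*e^(2*t)*e^(λ*e^(t)) + λ*e^(t)*e^(λ*e^(t)))*e^(-λ)

E[X^4] = M′′′′(0) = λ*(λ^3 + 6*λ^2 + 7*λ + 1)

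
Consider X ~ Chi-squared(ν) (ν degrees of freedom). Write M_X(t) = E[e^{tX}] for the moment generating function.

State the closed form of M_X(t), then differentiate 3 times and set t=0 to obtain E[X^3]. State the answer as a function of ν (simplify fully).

E[X^3] = d^3M/dt^3 |_{t=0} = ν*(ν^2 + 6*ν + 8)

M_X(t) = (1 - 2*t)^(-ν/2)
dM/dt = -ν/(2*t*(1 - 2*t)^(ν/2) - (1 - 2*t)^(ν/2))
d^2M/dt^2 = (ν^2 + 2*ν)/(4*t^2*(1 - 2*t)^(ν/2) - 4*t*(1 - 2*t)^(ν/2) + (1 - 2*t)^(ν/2))
d^3M/dt^3 = (-ν^3 - 6*ν^2 - 8*ν)/(8*t^3*(1 - 2*t)^(ν/2) - 12*t^2*(1 - 2*t)^(ν/2) + 6*t*(1 - 2*t)^(ν/2) - (1 - 2*t)^(ν/2))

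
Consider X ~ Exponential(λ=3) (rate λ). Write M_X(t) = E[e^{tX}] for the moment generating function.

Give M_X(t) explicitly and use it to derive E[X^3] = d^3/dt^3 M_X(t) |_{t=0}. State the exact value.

E[X^3] = d^3M/dt^3 |_{t=0} = 2/9

M_X(t) = 3/(3 - t)
dM/dt = 3/(t^2 - 6*t + 9)
d^2M/dt^2 = -6/(t^3 - 9*t^2 + 27*t - 27)
d^3M/dt^3 = 18/(t^4 - 12*t^3 + 54*t^2 - 108*t + 81)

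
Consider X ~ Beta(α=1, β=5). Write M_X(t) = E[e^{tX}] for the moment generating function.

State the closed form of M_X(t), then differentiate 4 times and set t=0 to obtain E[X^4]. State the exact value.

M_X(t) = ₁F₁(1; 6; t)
M^(4)(t) = ₁F₁(5; 10; t)/126

E[X^4] = M^(4)(0) = 1/126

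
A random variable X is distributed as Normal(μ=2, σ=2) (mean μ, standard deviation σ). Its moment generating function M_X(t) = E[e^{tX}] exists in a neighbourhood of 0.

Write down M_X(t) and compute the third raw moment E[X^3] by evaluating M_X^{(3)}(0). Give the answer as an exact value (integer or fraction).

E[X^3] = M′′′(0) = 32

M_X(t) = e^(2*t^2 + 2*t)
M′(t) = 4*t*e^(2*t)*e^(2*t^2) + 2*e^(2*t)*e^(2*t^2)
M′′(t) = 16*t^2*e^(2*t)*e^(2*t^2) + 16*t*e^(2*t)*e^(2*t^2) + 8*e^(2*t)*e^(2*t^2)
M′′′(t) = 64*t^3*e^(2*t)*e^(2*t^2) + 96*t^2*e^(2*t)*e^(2*t^2) + 96*t*e^(2*t)*e^(2*t^2) + 32*e^(2*t)*e^(2*t^2)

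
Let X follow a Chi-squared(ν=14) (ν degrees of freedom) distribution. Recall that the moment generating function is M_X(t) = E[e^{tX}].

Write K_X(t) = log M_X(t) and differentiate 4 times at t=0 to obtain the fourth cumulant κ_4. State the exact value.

κ_4 = d^4K/dt^4 |_{t=0} = 672

M_X(t) = (1 - 2*t)^(-7)
K_X(t) = log M_X(t) = -7*log(1 - 2*t)
dK/dt = -14/(2*t - 1)
d^2K/dt^2 = 28/(4*t^2 - 4*t + 1)
d^3K/dt^3 = -112/(8*t^3 - 12*t^2 + 6*t - 1)
d^4K/dt^4 = 672/(16*t^4 - 32*t^3 + 24*t^2 - 8*t + 1)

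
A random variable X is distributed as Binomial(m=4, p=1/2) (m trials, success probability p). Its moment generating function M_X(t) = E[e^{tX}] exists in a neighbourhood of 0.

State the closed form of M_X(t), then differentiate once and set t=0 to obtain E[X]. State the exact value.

E[X] = dM/dt |_{t=0} = 2

M_X(t) = (e^(t)/2 + 1/2)^4
dM/dt = e^(4*t)/4 + 3*e^(3*t)/4 + 3*e^(2*t)/4 + e^(t)/4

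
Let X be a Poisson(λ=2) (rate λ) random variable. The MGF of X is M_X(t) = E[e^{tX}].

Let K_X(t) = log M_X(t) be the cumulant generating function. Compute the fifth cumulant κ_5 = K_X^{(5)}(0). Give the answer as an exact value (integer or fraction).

κ_5 = d^5K/dt^5 |_{t=0} = 2

M_X(t) = e^(2*e^(t) - 2)
K_X(t) = log M_X(t) = 2*e^(t) - 2
dK/dt = 2*e^(t)
d^2K/dt^2 = 2*e^(t)
d^3K/dt^3 = 2*e^(t)
d^4K/dt^4 = 2*e^(t)
d^5K/dt^5 = 2*e^(t)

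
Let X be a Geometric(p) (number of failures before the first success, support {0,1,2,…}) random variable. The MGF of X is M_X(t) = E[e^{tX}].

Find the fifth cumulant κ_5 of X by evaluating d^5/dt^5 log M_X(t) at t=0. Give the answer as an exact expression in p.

κ_5 = d^5K/dt^5 |_{t=0} = (p^4 - 15*p^3 + 50*p^2 - 60*p + 24)/p^5

M_X(t) = p/(-(1 - p)*e^(t) + 1)
K_X(t) = log M_X(t) = log(p) - log(-(1 - p)*e^(t) + 1)
dK/dt = (-p*e^(t) + e^(t))/(p*e^(t) - e^(t) + 1)
d^2K/dt^2 = (-p*e^(t) + e^(t))/(p^2*e^(2*t) - 2*p*e^(2*t) + 2*p*e^(t) + e^(2*t) - 2*e^(t) + 1)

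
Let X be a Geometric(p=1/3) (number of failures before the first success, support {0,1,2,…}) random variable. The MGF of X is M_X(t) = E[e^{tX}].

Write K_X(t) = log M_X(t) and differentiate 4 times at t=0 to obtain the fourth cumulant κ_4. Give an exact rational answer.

M_X(t) = 1/(3*(1 - 2*e^(t)/3))
K_X(t) = log M_X(t) = -log(1 - 2*e^(t)/3) - log(3)
K′(t) = -2*e^(t)/(2*e^(t) - 3)
K′′(t) = 6*e^(t)/(4*e^(2*t) - 12*e^(t) + 9)
K′′′(t) = (-12*e^(2*t) - 18*e^(t))/(8*e^(3*t) - 36*e^(2*t) + 54*e^(t) - 27)
K′′′′(t) = (24*e^(3*t) + 144*e^(2*t) + 54*e^(t))/(16*e^(4*t) - 96*e^(3*t) + 216*e^(2*t) - 216*e^(t) + 81)

κ_4 = K′′′′(0) = 222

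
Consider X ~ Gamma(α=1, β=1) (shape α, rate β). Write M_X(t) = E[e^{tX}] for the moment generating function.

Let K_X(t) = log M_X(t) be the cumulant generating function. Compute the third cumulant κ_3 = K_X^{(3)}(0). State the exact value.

κ_3 = K′′′(0) = 2

M_X(t) = 1/(1 - t)
K_X(t) = log M_X(t) = -log(1 - t)
K′(t) = -1/(t - 1)
K′′(t) = 1/(t^2 - 2*t + 1)
K′′′(t) = -2/(t^3 - 3*t^2 + 3*t - 1)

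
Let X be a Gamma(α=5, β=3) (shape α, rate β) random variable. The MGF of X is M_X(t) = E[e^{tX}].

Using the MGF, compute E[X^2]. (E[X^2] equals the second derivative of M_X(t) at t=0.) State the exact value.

M_X(t) = 243/(3 - t)^5
D^2[M](t) = -7290/(t^7 - 21*t^6 + 189*t^5 - 945*t^4 + 2835*t^3 - 5103*t^2 + 5103*t - 2187)

E[X^2] = D^2[M](0) = 10/3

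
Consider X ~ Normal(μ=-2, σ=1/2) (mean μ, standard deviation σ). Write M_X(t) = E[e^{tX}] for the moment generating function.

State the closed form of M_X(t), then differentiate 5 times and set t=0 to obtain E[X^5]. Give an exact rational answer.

M_X(t) = e^(t^2/8 - 2*t)
dM/dt = t*e^(-2*t)*e^(t^2/8)/4 - 2*e^(-2*t)*e^(t^2/8)
d^2M/dt^2 = (t^2*e^(t^2/8) - 16*t*e^(t^2/8) + 68*e^(t^2/8))*e^(-2*t)/16
d^3M/dt^3 = (t^3*e^(t^2/8) - 24*t^2*e^(t^2/8) + 204*t*e^(t^2/8) - 608*e^(t^2/8))*e^(-2*t)/64
d^4M/dt^4 = (t^4*e^(t^2/8) - 32*t^3*e^(t^2/8) + 408*t^2*e^(t^2/8) - 2432*t*e^(t^2/8) + 5680*e^(t^2/8))*e^(-2*t)/256
d^5M/dt^5 = (t^5*e^(t^2/8) - 40*t^4*e^(t^2/8) + 680*t^3*e^(t^2/8) - 6080*t^2*e^(t^2/8) + 28400*t*e^(t^2/8) - 55168*e^(t^2/8))*e^(-2*t)/1024

E[X^5] = d^5M/dt^5 |_{t=0} = -431/8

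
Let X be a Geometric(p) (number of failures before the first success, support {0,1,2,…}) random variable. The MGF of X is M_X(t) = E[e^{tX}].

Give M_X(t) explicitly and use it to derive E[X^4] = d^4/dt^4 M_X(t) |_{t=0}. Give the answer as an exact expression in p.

E[X^4] = M^(4)(0) = 1 - 15/p + 50/p^2 - 60/p^3 + 24/p^4

M_X(t) = p/(-(1 - p)*e^(t) + 1)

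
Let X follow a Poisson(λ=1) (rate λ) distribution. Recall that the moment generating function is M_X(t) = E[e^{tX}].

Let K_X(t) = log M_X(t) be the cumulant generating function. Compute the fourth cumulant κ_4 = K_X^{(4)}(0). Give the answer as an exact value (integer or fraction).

κ_4 = K′′′′(0) = 1

M_X(t) = e^(e^(t) - 1)
K_X(t) = log M_X(t) = e^(t) - 1
K′(t) = e^(t)
K′′(t) = e^(t)
K′′′(t) = e^(t)
K′′′′(t) = e^(t)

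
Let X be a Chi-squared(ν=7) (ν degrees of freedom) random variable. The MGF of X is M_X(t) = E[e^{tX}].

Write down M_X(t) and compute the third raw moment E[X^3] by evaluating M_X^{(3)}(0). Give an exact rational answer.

M_X(t) = (1 - 2*t)^(-7/2)
M′(t) = 7/(16*t^4*√(1 - 2*t) - 32*t^3*√(1 - 2*t) + 24*t^2*√(1 - 2*t) - 8*t*√(1 - 2*t) + √(1 - 2*t))
M′′(t) = -63/(32*t^5*√(1 - 2*t) - 80*t^4*√(1 - 2*t) + 80*t^3*√(1 - 2*t) - 40*t^2*√(1 - 2*t) + 10*t*√(1 - 2*t) - √(1 - 2*t))
M′′′(t) = 693/(64*t^6*√(1 - 2*t) - 192*t^5*√(1 - 2*t) + 240*t^4*√(1 - 2*t) - 160*t^3*√(1 - 2*t) + 60*t^2*√(1 - 2*t) - 12*t*√(1 - 2*t) + √(1 - 2*t))

E[X^3] = M′′′(0) = 693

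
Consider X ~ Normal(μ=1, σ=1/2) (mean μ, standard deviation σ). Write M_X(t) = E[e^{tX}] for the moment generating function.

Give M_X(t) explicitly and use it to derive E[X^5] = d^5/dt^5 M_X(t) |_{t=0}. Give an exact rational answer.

E[X^5] = M^(5)(0) = 71/16

M_X(t) = e^(t^2/8 + t)
M^(5)(t) = t^5*e^(t)*e^(t^2/8)/1024 + 5*t^4*e^(t)*e^(t^2/8)/256 + 25*t^3*e^(t)*e^(t^2/8)/128 + 35*t^2*e^(t)*e^(t^2/8)/32 + 215*t*e^(t)*e^(t^2/8)/64 + 71*e^(t)*e^(t^2/8)/16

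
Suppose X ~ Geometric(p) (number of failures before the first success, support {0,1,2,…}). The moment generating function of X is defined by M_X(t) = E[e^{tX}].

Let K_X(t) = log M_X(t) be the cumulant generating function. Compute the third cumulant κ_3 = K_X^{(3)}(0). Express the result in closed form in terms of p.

κ_3 = K′′′(0) = (p^2 - 3*p + 2)/p^3

M_X(t) = p/(-(1 - p)*e^(t) + 1)
K_X(t) = log M_X(t) = log(p) - log(-(1 - p)*e^(t) + 1)
K′(t) = (-p*e^(t) + e^(t))/(p*e^(t) - e^(t) + 1)
K′′(t) = (-p*e^(t) + e^(t))/(p^2*e^(2*t) - 2*p*e^(2*t) + 2*p*e^(t) + e^(2*t) - 2*e^(t) + 1)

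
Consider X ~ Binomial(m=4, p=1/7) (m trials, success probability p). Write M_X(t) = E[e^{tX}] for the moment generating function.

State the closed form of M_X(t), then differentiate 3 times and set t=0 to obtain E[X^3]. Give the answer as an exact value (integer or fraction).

E[X^3] = d^3M/dt^3 |_{t=0} = 472/343

M_X(t) = (e^(t)/7 + 6/7)^4
dM/dt = 4*e^(4*t)/2401 + 72*e^(3*t)/2401 + 432*e^(2*t)/2401 + 864*e^(t)/2401
d^2M/dt^2 = 16*e^(4*t)/2401 + 216*e^(3*t)/2401 + 864*e^(2*t)/2401 + 864*e^(t)/2401
d^3M/dt^3 = 64*e^(4*t)/2401 + 648*e^(3*t)/2401 + 1728*e^(2*t)/2401 + 864*e^(t)/2401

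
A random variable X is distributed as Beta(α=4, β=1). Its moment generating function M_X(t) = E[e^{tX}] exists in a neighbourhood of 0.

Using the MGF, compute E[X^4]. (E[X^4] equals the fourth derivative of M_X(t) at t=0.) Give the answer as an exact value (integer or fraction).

M_X(t) = ₁F₁(4; 5; t)
M^(4)(t) = ₁F₁(8; 9; t)/2

E[X^4] = M^(4)(0) = 1/2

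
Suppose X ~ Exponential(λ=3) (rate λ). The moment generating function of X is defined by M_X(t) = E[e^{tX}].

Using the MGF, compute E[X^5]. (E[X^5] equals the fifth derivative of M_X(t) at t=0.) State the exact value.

E[X^5] = D^5[M](0) = 40/81

M_X(t) = 3/(3 - t)
D^5[M](t) = 360/(t^6 - 18*t^5 + 135*t^4 - 540*t^3 + 1215*t^2 - 1458*t + 729)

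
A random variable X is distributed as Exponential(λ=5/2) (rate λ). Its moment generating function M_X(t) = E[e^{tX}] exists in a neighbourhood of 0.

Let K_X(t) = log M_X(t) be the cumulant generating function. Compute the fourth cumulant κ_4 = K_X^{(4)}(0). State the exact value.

κ_4 = D^4[K](0) = 96/625

M_X(t) = 5/(2*(5/2 - t))
K_X(t) = log M_X(t) = -log(5/2 - t) - log(2) + log(5)
D^4[K](t) = 96/(16*t^4 - 160*t^3 + 600*t^2 - 1000*t + 625)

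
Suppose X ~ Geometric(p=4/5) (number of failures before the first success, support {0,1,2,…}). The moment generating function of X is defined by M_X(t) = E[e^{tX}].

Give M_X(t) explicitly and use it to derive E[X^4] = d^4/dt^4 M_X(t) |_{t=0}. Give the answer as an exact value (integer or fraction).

E[X^4] = M^(4)(0) = 57/32

M_X(t) = 4/(5*(1 - e^(t)/5))
M^(4)(t) = (-4*e^(4*t) - 220*e^(3*t) - 1100*e^(2*t) - 500*e^(t))/(e^(5*t) - 25*e^(4*t) + 250*e^(3*t) - 1250*e^(2*t) + 3125*e^(t) - 3125)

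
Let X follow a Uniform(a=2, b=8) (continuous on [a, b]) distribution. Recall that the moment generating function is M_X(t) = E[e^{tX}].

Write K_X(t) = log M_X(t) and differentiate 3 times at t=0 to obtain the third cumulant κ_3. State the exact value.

κ_3 = K′′′(0) = 0

M_X(t) = (e^(8*t) - e^(2*t))/(6*t)
K_X(t) = log M_X(t) = -log(t) + log(e^(8*t) - e^(2*t)) - log(6)
K′(t) = (8*t*e^(6*t) - 2*t - e^(6*t) + 1)/(t*e^(6*t) - t)
K′′(t) = (-36*t^2*e^(6*t) + e^(12*t) - 2*e^(6*t) + 1)/(t^2*e^(12*t) - 2*t^2*e^(6*t) + t^2)
K′′′(t) = (216*t^3*e^(12*t) + 216*t^3*e^(6*t) - 2*e^(18*t) + 6*e^(12*t) - 6*e^(6*t) + 2)/(t^3*e^(18*t) - 3*t^3*e^(12*t) + 3*t^3*e^(6*t) - t^3)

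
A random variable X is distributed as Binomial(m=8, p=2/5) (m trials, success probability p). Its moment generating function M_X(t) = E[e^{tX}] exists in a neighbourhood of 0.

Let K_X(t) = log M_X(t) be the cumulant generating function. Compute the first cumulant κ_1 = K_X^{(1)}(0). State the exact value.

κ_1 = K′(0) = 16/5

M_X(t) = (2*e^(t)/5 + 3/5)^8
K_X(t) = log M_X(t) = 8*log(2*e^(t)/5 + 3/5)
K′(t) = 16*e^(t)/(2*e^(t) + 3)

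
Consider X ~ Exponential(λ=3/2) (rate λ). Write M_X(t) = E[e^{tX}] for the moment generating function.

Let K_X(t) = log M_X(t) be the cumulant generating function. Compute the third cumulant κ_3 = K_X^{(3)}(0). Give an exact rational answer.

κ_3 = D^3[K](0) = 16/27

M_X(t) = 3/(2*(3/2 - t))
K_X(t) = log M_X(t) = -log(3/2 - t) - log(2) + log(3)
D^3[K](t) = -16/(8*t^3 - 36*t^2 + 54*t - 27)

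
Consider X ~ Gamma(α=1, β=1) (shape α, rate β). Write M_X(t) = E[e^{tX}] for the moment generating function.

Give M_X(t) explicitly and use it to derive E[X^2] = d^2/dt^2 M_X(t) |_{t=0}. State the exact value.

M_X(t) = 1/(1 - t)
M′(t) = 1/(t^2 - 2*t + 1)
M′′(t) = -2/(t^3 - 3*t^2 + 3*t - 1)

E[X^2] = M′′(0) = 2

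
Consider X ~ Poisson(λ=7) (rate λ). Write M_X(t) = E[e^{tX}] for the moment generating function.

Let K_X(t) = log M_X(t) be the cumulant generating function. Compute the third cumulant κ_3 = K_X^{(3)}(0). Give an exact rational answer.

κ_3 = K^(3)(0) = 7

M_X(t) = e^(7*e^(t) - 7)
K_X(t) = log M_X(t) = 7*e^(t) - 7
K^(3)(t) = 7*e^(t)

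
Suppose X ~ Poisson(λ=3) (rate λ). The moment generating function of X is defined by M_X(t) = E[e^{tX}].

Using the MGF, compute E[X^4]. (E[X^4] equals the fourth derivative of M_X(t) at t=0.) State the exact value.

E[X^4] = D^4[M](0) = 309

M_X(t) = e^(3*e^(t) - 3)
D^4[M](t) = (81*e^(4*t)*e^(3*e^(t)) + 162*e^(3*t)*e^(3*e^(t)) + 63*e^(2*t)*e^(3*e^(t)) + 3*e^(t)*e^(3*e^(t)))*e^(-3)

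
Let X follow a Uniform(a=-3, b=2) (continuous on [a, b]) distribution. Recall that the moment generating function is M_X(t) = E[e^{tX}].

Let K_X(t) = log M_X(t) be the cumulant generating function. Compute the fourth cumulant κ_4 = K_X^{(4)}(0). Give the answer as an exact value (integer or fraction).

M_X(t) = (e^(2*t) - e^(-3*t))/(5*t)
K_X(t) = log M_X(t) = -log(t) + log(e^(2*t) - e^(-3*t)) - log(5)
K′(t) = (2*t*e^(5*t) + 3*t - e^(5*t) + 1)/(t*e^(5*t) - t)
K′′(t) = (-25*t^2*e^(5*t) + e^(10*t) - 2*e^(5*t) + 1)/(t^2*e^(10*t) - 2*t^2*e^(5*t) + t^2)
K′′′(t) = (125*t^3*e^(10*t) + 125*t^3*e^(5*t) - 2*e^(15*t) + 6*e^(10*t) - 6*e^(5*t) + 2)/(t^3*e^(15*t) - 3*t^3*e^(10*t) + 3*t^3*e^(5*t) - t^3)

κ_4 = K′′′′(0) = -125/24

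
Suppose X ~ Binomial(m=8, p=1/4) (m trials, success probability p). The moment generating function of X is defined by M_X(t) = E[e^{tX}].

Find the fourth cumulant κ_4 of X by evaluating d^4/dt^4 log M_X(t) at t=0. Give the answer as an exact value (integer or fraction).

M_X(t) = (e^(t)/4 + 3/4)^8
K_X(t) = log M_X(t) = 8*log(e^(t)/4 + 3/4)
dK/dt = 8*e^(t)/(e^(t) + 3)
d^2K/dt^2 = 24*e^(t)/(e^(2*t) + 6*e^(t) + 9)
d^3K/dt^3 = (-24*e^(2*t) + 72*e^(t))/(e^(3*t) + 9*e^(2*t) + 27*e^(t) + 27)
d^4K/dt^4 = (24*e^(3*t) - 288*e^(2*t) + 216*e^(t))/(e^(4*t) + 12*e^(3*t) + 54*e^(2*t) + 108*e^(t) + 81)

κ_4 = d^4K/dt^4 |_{t=0} = -3/16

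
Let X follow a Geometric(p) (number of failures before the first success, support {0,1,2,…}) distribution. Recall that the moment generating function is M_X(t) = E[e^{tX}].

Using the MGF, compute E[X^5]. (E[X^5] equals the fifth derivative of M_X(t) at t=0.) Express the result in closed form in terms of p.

M_X(t) = p/(-(1 - p)*e^(t) + 1)
M′(t) = (-p^2*e^(t) + p*e^(t))/(p^2*e^(2*t) - 2*p*e^(2*t) + 2*p*e^(t) + e^(2*t) - 2*e^(t) + 1)

E[X^5] = M′′′′′(0) = -1 + 31/p - 180/p^2 + 390/p^3 - 360/p^4 + 120/p^5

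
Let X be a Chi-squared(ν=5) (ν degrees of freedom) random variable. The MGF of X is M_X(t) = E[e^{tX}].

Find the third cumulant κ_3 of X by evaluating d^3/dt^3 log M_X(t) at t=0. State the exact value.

M_X(t) = (1 - 2*t)^(-5/2)
K_X(t) = log M_X(t) = -5*log(1 - 2*t)/2
K′(t) = -5/(2*t - 1)
K′′(t) = 10/(4*t^2 - 4*t + 1)
K′′′(t) = -40/(8*t^3 - 12*t^2 + 6*t - 1)

κ_3 = K′′′(0) = 40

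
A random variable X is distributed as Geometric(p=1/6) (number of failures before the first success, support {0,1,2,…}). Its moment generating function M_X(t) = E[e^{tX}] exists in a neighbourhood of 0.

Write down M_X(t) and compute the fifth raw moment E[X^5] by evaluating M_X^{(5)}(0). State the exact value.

E[X^5] = d^5M/dt^5 |_{t=0} = 544505

M_X(t) = 1/(6*(1 - 5*e^(t)/6))
dM/dt = 5*e^(t)/(25*e^(2*t) - 60*e^(t) + 36)
d^2M/dt^2 = (-25*e^(2*t) - 30*e^(t))/(125*e^(3*t) - 450*e^(2*t) + 540*e^(t) - 216)
d^3M/dt^3 = (125*e^(3*t) + 600*e^(2*t) + 180*e^(t))/(625*e^(4*t) - 3000*e^(3*t) + 5400*e^(2*t) - 4320*e^(t) + 1296)
d^4M/dt^4 = (-625*e^(4*t) - 8250*e^(3*t) - 9900*e^(2*t) - 1080*e^(t))/(3125*e^(5*t) - 18750*e^(4*t) + 45000*e^(3*t) - 54000*e^(2*t) + 32400*e^(t) - 7776)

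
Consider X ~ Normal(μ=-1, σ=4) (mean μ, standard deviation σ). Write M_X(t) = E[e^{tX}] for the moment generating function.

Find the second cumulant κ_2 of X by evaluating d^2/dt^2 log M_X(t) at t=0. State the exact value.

κ_2 = D^2[K](0) = 16

M_X(t) = e^(8*t^2 - t)
K_X(t) = log M_X(t) = 8*t^2 - t
D^2[K](t) = 16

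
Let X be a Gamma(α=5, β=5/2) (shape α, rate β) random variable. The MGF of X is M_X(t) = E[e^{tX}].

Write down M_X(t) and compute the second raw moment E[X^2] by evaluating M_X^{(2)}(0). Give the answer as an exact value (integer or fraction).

M_X(t) = 3125/(32*(5/2 - t)^5)
dM/dt = 31250/(64*t^6 - 960*t^5 + 6000*t^4 - 20000*t^3 + 37500*t^2 - 37500*t + 15625)
d^2M/dt^2 = -375000/(128*t^7 - 2240*t^6 + 16800*t^5 - 70000*t^4 + 175000*t^3 - 262500*t^2 + 218750*t - 78125)

E[X^2] = d^2M/dt^2 |_{t=0} = 24/5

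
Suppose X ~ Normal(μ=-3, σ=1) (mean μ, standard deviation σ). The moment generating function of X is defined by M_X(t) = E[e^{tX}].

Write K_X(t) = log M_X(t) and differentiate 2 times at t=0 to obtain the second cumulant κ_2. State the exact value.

M_X(t) = e^(t^2/2 - 3*t)
K_X(t) = log M_X(t) = t^2/2 - 3*t
D^2[K](t) = 1

κ_2 = D^2[K](0) = 1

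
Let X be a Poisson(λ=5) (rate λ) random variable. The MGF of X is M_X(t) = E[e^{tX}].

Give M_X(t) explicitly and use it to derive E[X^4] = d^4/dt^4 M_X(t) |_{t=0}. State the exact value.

E[X^4] = d^4M/dt^4 |_{t=0} = 1555

M_X(t) = e^(5*e^(t) - 5)
dM/dt = 5*e^(-5)*e^(t)*e^(5*e^(t))
d^2M/dt^2 = (25*e^(2*t)*e^(5*e^(t)) + 5*e^(t)*e^(5*e^(t)))*e^(-5)
d^3M/dt^3 = (125*e^(3*t)*e^(5*e^(t)) + 75*e^(2*t)*e^(5*e^(t)) + 5*e^(t)*e^(5*e^(t)))*e^(-5)
d^4M/dt^4 = (625*e^(4*t)*e^(5*e^(t)) + 750*e^(3*t)*e^(5*e^(t)) + 175*e^(2*t)*e^(5*e^(t)) + 5*e^(t)*e^(5*e^(t)))*e^(-5)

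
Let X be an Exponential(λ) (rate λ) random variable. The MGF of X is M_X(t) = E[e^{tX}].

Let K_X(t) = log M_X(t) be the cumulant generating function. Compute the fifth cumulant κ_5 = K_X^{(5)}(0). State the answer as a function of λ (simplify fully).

κ_5 = D^5[K](0) = 24/λ^5

M_X(t) = λ/(λ - t)
K_X(t) = log M_X(t) = log(λ) - log(λ - t)
D^5[K](t) = -24/(-λ^5 + 5*λ^4*t - 10*λ^3*t^2 + 10*λ^2*t^3 - 5*λ*t^4 + t^5)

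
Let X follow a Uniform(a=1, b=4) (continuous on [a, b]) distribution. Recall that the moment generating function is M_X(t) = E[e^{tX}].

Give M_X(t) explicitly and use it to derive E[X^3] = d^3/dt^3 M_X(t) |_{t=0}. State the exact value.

E[X^3] = d^3M/dt^3 |_{t=0} = 85/4

M_X(t) = (e^(4*t) - e^(t))/(3*t)
dM/dt = (4*t*e^(4*t) - t*e^(t) - e^(4*t) + e^(t))/(3*t^2)
d^2M/dt^2 = (16*t^2*e^(4*t) - t^2*e^(t) - 8*t*e^(4*t) + 2*t*e^(t) + 2*e^(4*t) - 2*e^(t))/(3*t^3)
d^3M/dt^3 = (64*t^3*e^(4*t) - t^3*e^(t) - 48*t^2*e^(4*t) + 3*t^2*e^(t) + 24*t*e^(4*t) - 6*t*e^(t) - 6*e^(4*t) + 6*e^(t))/(3*t^4)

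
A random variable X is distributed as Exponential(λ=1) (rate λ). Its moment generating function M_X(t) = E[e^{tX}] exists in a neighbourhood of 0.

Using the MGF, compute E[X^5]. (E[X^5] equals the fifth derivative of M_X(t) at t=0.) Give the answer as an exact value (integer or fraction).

E[X^5] = M^(5)(0) = 120

M_X(t) = 1/(1 - t)
M^(5)(t) = 120/(t^6 - 6*t^5 + 15*t^4 - 20*t^3 + 15*t^2 - 6*t + 1)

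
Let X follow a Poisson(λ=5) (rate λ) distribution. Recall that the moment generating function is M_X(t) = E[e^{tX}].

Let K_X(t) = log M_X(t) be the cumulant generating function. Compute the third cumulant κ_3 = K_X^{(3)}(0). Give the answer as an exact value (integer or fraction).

M_X(t) = e^(5*e^(t) - 5)
K_X(t) = log M_X(t) = 5*e^(t) - 5
dK/dt = 5*e^(t)
d^2K/dt^2 = 5*e^(t)
d^3K/dt^3 = 5*e^(t)

κ_3 = d^3K/dt^3 |_{t=0} = 5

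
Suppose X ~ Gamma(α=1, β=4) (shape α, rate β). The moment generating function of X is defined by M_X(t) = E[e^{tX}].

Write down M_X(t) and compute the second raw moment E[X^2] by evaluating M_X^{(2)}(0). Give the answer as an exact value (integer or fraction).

E[X^2] = D^2[M](0) = 1/8

M_X(t) = 4/(4 - t)
D^2[M](t) = -8/(t^3 - 12*t^2 + 48*t - 64)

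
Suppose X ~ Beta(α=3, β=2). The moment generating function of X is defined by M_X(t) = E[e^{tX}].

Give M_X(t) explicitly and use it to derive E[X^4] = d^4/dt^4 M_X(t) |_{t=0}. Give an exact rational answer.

M_X(t) = ₁F₁(3; 5; t)
M′(t) = 3*₁F₁(4; 6; t)/5
M′′(t) = 2*₁F₁(5; 7; t)/5
M′′′(t) = 2*₁F₁(6; 8; t)/7
M′′′′(t) = 3*₁F₁(7; 9; t)/14

E[X^4] = M′′′′(0) = 3/14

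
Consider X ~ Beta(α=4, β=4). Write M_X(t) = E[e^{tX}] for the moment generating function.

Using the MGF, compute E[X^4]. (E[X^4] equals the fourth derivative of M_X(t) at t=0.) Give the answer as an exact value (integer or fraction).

E[X^4] = D^4[M](0) = 7/66

M_X(t) = ₁F₁(4; 8; t)
D^4[M](t) = 7*₁F₁(8; 12; t)/66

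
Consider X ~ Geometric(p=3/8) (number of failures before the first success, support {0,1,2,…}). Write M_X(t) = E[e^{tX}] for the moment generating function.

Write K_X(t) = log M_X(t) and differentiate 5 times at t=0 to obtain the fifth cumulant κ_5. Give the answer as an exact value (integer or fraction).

M_X(t) = 3/(8*(1 - 5*e^(t)/8))
K_X(t) = log M_X(t) = -log(1 - 5*e^(t)/8) - 3*log(2) + log(3)
K′(t) = -5*e^(t)/(5*e^(t) - 8)
K′′(t) = 40*e^(t)/(25*e^(2*t) - 80*e^(t) + 64)
K′′′(t) = (-200*e^(2*t) - 320*e^(t))/(125*e^(3*t) - 600*e^(2*t) + 960*e^(t) - 512)
K′′′′(t) = (1000*e^(3*t) + 6400*e^(2*t) + 2560*e^(t))/(625*e^(4*t) - 4000*e^(3*t) + 9600*e^(2*t) - 10240*e^(t) + 4096)
K′′′′′(t) = (-5000*e^(4*t) - 88000*e^(3*t) - 140800*e^(2*t) - 20480*e^(t))/(3125*e^(5*t) - 25000*e^(4*t) + 80000*e^(3*t) - 128000*e^(2*t) + 102400*e^(t) - 32768)

κ_5 = K′′′′′(0) = 84760/81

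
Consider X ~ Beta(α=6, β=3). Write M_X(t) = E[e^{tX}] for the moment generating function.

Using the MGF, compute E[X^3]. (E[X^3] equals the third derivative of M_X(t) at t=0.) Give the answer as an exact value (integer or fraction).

E[X^3] = D^3[M](0) = 56/165

M_X(t) = ₁F₁(6; 9; t)
D^3[M](t) = 56*₁F₁(9; 12; t)/165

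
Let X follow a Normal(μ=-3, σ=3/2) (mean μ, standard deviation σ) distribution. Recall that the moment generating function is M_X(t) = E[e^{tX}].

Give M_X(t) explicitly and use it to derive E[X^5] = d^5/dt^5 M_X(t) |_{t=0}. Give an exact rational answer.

M_X(t) = e^(9*t^2/8 - 3*t)
M′(t) = 9*t*e^(-3*t)*e^(9*t^2/8)/4 - 3*e^(-3*t)*e^(9*t^2/8)
M′′(t) = (81*t^2*e^(9*t^2/8) - 216*t*e^(9*t^2/8) + 180*e^(9*t^2/8))*e^(-3*t)/16
M′′′(t) = (729*t^3*e^(9*t^2/8) - 2916*t^2*e^(9*t^2/8) + 4860*t*e^(9*t^2/8) - 3024*e^(9*t^2/8))*e^(-3*t)/64
M′′′′(t) = (6561*t^4*e^(9*t^2/8) - 34992*t^3*e^(9*t^2/8) + 87480*t^2*e^(9*t^2/8) - 108864*t*e^(9*t^2/8) + 55728*e^(9*t^2/8))*e^(-3*t)/256
M′′′′′(t) = (59049*t^5*e^(9*t^2/8) - 393660*t^4*e^(9*t^2/8) + 1312200*t^3*e^(9*t^2/8) - 2449440*t^2*e^(9*t^2/8) + 2507760*t*e^(9*t^2/8) - 1104192*e^(9*t^2/8))*e^(-3*t)/1024

E[X^5] = M′′′′′(0) = -17253/16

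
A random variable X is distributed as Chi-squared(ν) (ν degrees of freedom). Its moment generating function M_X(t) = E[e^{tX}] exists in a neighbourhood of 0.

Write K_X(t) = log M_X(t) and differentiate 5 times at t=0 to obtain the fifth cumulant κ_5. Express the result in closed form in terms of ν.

κ_5 = K^(5)(0) = 384*ν

M_X(t) = (1 - 2*t)^(-ν/2)
K_X(t) = log M_X(t) = -ν*log(1 - 2*t)/2
K^(5)(t) = -384*ν/(32*t^5 - 80*t^4 + 80*t^3 - 40*t^2 + 10*t - 1)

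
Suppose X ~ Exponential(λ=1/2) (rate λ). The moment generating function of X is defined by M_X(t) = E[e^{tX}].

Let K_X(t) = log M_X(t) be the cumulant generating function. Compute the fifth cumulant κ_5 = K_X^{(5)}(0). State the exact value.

κ_5 = d^5K/dt^5 |_{t=0} = 768

M_X(t) = 1/(2*(1/2 - t))
K_X(t) = log M_X(t) = -log(1/2 - t) - log(2)
dK/dt = -2/(2*t - 1)
d^2K/dt^2 = 4/(4*t^2 - 4*t + 1)
d^3K/dt^3 = -16/(8*t^3 - 12*t^2 + 6*t - 1)
d^4K/dt^4 = 96/(16*t^4 - 32*t^3 + 24*t^2 - 8*t + 1)
d^5K/dt^5 = -768/(32*t^5 - 80*t^4 + 80*t^3 - 40*t^2 + 10*t - 1)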